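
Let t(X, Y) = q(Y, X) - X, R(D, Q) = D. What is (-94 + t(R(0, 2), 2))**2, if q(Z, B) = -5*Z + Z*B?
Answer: 10816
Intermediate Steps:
q(Z, B) = -5*Z + B*Z
t(X, Y) = -X + Y*(-5 + X) (t(X, Y) = Y*(-5 + X) - X = -X + Y*(-5 + X))
(-94 + t(R(0, 2), 2))**2 = (-94 + (-1*0 + 2*(-5 + 0)))**2 = (-94 + (0 + 2*(-5)))**2 = (-94 + (0 - 10))**2 = (-94 - 10)**2 = (-104)**2 = 10816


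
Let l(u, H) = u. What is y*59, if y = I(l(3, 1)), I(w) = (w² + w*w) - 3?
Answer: 885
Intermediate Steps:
I(w) = -3 + 2*w² (I(w) = (w² + w²) - 3 = 2*w² - 3 = -3 + 2*w²)
y = 15 (y = -3 + 2*3² = -3 + 2*9 = -3 + 18 = 15)
y*59 = 15*59 = 885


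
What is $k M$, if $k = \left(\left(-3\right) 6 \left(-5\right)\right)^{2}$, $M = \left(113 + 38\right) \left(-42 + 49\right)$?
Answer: $8561700$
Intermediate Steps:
$M = 1057$ ($M = 151 \cdot 7 = 1057$)
$k = 8100$ ($k = \left(\left(-18\right) \left(-5\right)\right)^{2} = 90^{2} = 8100$)
$k M = 8100 \cdot 1057 = 8561700$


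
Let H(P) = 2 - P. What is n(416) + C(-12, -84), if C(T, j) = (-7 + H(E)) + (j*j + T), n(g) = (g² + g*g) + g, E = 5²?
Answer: 353542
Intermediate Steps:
E = 25
n(g) = g + 2*g² (n(g) = (g² + g²) + g = 2*g² + g = g + 2*g²)
C(T, j) = -30 + T + j² (C(T, j) = (-7 + (2 - 1*25)) + (j*j + T) = (-7 + (2 - 25)) + (j² + T) = (-7 - 23) + (T + j²) = -30 + (T + j²) = -30 + T + j²)
n(416) + C(-12, -84) = 416*(1 + 2*416) + (-30 - 12 + (-84)²) = 416*(1 + 832) + (-30 - 12 + 7056) = 416*833 + 7014 = 346528 + 7014 = 353542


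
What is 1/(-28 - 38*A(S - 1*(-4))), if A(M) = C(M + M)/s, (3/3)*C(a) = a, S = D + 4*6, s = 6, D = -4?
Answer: -1/332 ≈ -0.0030120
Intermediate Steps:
S = 20 (S = -4 + 4*6 = -4 + 24 = 20)
C(a) = a
A(M) = M/3 (A(M) = (M + M)/6 = (2*M)*(⅙) = M/3)
1/(-28 - 38*A(S - 1*(-4))) = 1/(-28 - 38*(20 - 1*(-4))/3) = 1/(-28 - 38*(20 + 4)/3) = 1/(-28 - 38*24/3) = 1/(-28 - 38*8) = 1/(-28 - 304) = 1/(-332) = -1/332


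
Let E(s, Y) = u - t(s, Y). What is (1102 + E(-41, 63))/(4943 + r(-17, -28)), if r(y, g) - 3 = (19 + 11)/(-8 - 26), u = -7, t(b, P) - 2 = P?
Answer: 17510/84067 ≈ 0.20829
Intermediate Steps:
t(b, P) = 2 + P
r(y, g) = 36/17 (r(y, g) = 3 + (19 + 11)/(-8 - 26) = 3 + 30/(-34) = 3 + 30*(-1/34) = 3 - 15/17 = 36/17)
E(s, Y) = -9 - Y (E(s, Y) = -7 - (2 + Y) = -7 + (-2 - Y) = -9 - Y)
(1102 + E(-41, 63))/(4943 + r(-17, -28)) = (1102 + (-9 - 1*63))/(4943 + 36/17) = (1102 + (-9 - 63))/(84067/17) = (1102 - 72)*(17/84067) = 1030*(17/84067) = 17510/84067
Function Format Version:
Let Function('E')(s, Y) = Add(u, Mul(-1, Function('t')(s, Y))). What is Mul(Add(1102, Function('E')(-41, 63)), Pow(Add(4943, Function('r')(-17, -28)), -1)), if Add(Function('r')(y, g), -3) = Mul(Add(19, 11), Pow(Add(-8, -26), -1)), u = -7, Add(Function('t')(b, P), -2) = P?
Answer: Rational(17510, 84067) ≈ 0.20829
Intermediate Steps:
Function('t')(b, P) = Add(2, P)
Function('r')(y, g) = Rational(36, 17) (Function('r')(y, g) = Add(3, Mul(Add(19, 11), Pow(Add(-8, -26), -1))) = Add(3, Mul(30, Pow(-34, -1))) = Add(3, Mul(30, Rational(-1, 34))) = Add(3, Rational(-15, 17)) = Rational(36, 17))
Function('E')(s, Y) = Add(-9, Mul(-1, Y)) (Function('E')(s, Y) = Add(-7, Mul(-1, Add(2, Y))) = Add(-7, Add(-2, Mul(-1, Y))) = Add(-9, Mul(-1, Y)))
Mul(Add(1102, Function('E')(-41, 63)), Pow(Add(4943, Function('r')(-17, -28)), -1)) = Mul(Add(1102, Add(-9, Mul(-1, 63))), Pow(Add(4943, Rational(36, 17)), -1)) = Mul(Add(1102, Add(-9, -63)), Pow(Rational(84067, 17), -1)) = Mul(Add(1102, -72), Rational(17, 84067)) = Mul(1030, Rational(17, 84067)) = Rational(17510, 84067)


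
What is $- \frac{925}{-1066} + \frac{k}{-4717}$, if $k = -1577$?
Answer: $\frac{6044307}{5028322} \approx 1.2021$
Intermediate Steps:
$- \frac{925}{-1066} + \frac{k}{-4717} = - \frac{925}{-1066} - \frac{1577}{-4717} = \left(-925\right) \left(- \frac{1}{1066}\right) - - \frac{1577}{4717} = \frac{925}{1066} + \frac{1577}{4717} = \frac{6044307}{5028322}$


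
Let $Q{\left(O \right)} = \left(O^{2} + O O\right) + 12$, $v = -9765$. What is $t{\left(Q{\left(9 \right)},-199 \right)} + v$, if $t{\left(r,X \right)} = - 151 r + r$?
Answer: $-35865$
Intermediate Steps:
$Q{\left(O \right)} = 12 + 2 O^{2}$ ($Q{\left(O \right)} = \left(O^{2} + O^{2}\right) + 12 = 2 O^{2} + 12 = 12 + 2 O^{2}$)
$t{\left(r,X \right)} = - 150 r$
$t{\left(Q{\left(9 \right)},-199 \right)} + v = - 150 \left(12 + 2 \cdot 9^{2}\right) - 9765 = - 150 \left(12 + 2 \cdot 81\right) - 9765 = - 150 \left(12 + 162\right) - 9765 = \left(-150\right) 174 - 9765 = -26100 - 9765 = -35865$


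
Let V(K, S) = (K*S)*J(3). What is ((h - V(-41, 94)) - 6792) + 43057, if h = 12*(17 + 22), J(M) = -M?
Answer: 25171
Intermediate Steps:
h = 468 (h = 12*39 = 468)
V(K, S) = -3*K*S (V(K, S) = (K*S)*(-1*3) = (K*S)*(-3) = -3*K*S)
((h - V(-41, 94)) - 6792) + 43057 = ((468 - (-3)*(-41)*94) - 6792) + 43057 = ((468 - 1*11562) - 6792) + 43057 = ((468 - 11562) - 6792) + 43057 = (-11094 - 6792) + 43057 = -17886 + 43057 = 25171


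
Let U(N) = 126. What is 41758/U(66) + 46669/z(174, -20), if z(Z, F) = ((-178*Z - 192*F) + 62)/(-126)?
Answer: 467826526/852705 ≈ 548.64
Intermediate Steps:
z(Z, F) = -31/63 + 32*F/21 + 89*Z/63 (z(Z, F) = ((-192*F - 178*Z) + 62)*(-1/126) = (62 - 192*F - 178*Z)*(-1/126) = -31/63 + 32*F/21 + 89*Z/63)
41758/U(66) + 46669/z(174, -20) = 41758/126 + 46669/(-31/63 + (32/21)*(-20) + (89/63)*174) = 41758*(1/126) + 46669/(-31/63 - 640/21 + 5162/21) = 20879/63 + 46669/(13535/63) = 20879/63 + 46669*(63/13535) = 20879/63 + 2940147/13535 = 467826526/852705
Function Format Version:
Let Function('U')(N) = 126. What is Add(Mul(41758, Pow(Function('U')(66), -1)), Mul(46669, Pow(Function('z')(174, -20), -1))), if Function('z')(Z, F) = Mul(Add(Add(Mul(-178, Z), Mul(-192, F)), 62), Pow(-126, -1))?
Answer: Rational(467826526, 852705) ≈ 548.64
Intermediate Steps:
Function('z')(Z, F) = Add(Rational(-31, 63), Mul(Rational(32, 21), F), Mul(Rational(89, 63), Z)) (Function('z')(Z, F) = Mul(Add(Add(Mul(-192, F), Mul(-178, Z)), 62), Rational(-1, 126)) = Mul(Add(62, Mul(-192, F), Mul(-178, Z)), Rational(-1, 126)) = Add(Rational(-31, 63), Mul(Rational(32, 21), F), Mul(Rational(89, 63), Z)))
Add(Mul(41758, Pow(Function('U')(66), -1)), Mul(46669, Pow(Function('z')(174, -20), -1))) = Add(Mul(41758, Pow(126, -1)), Mul(46669, Pow(Add(Rational(-31, 63), Mul(Rational(32, 21), -20), Mul(Rational(89, 63), 174)), -1))) = Add(Mul(41758, Rational(1, 126)), Mul(46669, Pow(Add(Rational(-31, 63), Rational(-640, 21), Rational(5162, 21)), -1))) = Add(Rational(20879, 63), Mul(46669, Pow(Rational(13535, 63), -1))) = Add(Rational(20879, 63), Mul(46669, Rational(63, 13535))) = Add(Rational(20879, 63), Rational(2940147, 13535)) = Rational(467826526, 852705)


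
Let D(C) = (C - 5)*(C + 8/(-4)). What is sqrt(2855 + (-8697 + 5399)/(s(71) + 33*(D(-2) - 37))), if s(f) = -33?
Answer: 2*sqrt(19499865)/165 ≈ 53.526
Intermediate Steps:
D(C) = (-5 + C)*(-2 + C) (D(C) = (-5 + C)*(C + 8*(-1/4)) = (-5 + C)*(C - 2) = (-5 + C)*(-2 + C))
sqrt(2855 + (-8697 + 5399)/(s(71) + 33*(D(-2) - 37))) = sqrt(2855 + (-8697 + 5399)/(-33 + 33*((10 + (-2)**2 - 7*(-2)) - 37))) = sqrt(2855 - 3298/(-33 + 33*((10 + 4 + 14) - 37))) = sqrt(2855 - 3298/(-33 + 33*(28 - 37))) = sqrt(2855 - 3298/(-33 + 33*(-9))) = sqrt(2855 - 3298/(-33 - 297)) = sqrt(2855 - 3298/(-330)) = sqrt(2855 - 3298*(-1/330)) = sqrt(2855 + 1649/165) = sqrt(472724/165) = 2*sqrt(19499865)/165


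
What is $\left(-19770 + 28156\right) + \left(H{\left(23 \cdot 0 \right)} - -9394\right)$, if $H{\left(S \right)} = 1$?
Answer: $17781$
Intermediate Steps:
$\left(-19770 + 28156\right) + \left(H{\left(23 \cdot 0 \right)} - -9394\right) = \left(-19770 + 28156\right) + \left(1 - -9394\right) = 8386 + \left(1 + 9394\right) = 8386 + 9395 = 17781$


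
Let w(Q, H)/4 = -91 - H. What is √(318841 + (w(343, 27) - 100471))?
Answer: √217898 ≈ 466.80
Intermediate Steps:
w(Q, H) = -364 - 4*H (w(Q, H) = 4*(-91 - H) = -364 - 4*H)
√(318841 + (w(343, 27) - 100471)) = √(318841 + ((-364 - 4*27) - 100471)) = √(318841 + ((-364 - 108) - 100471)) = √(318841 + (-472 - 100471)) = √(318841 - 100943) = √217898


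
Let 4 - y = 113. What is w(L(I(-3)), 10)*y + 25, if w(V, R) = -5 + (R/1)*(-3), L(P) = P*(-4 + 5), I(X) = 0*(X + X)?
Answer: 3840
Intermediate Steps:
y = -109 (y = 4 - 1*113 = 4 - 113 = -109)
I(X) = 0 (I(X) = 0*(2*X) = 0)
L(P) = P (L(P) = P*1 = P)
w(V, R) = -5 - 3*R (w(V, R) = -5 + (R*1)*(-3) = -5 + R*(-3) = -5 - 3*R)
w(L(I(-3)), 10)*y + 25 = (-5 - 3*10)*(-109) + 25 = (-5 - 30)*(-109) + 25 = -35*(-109) + 25 = 3815 + 25 = 3840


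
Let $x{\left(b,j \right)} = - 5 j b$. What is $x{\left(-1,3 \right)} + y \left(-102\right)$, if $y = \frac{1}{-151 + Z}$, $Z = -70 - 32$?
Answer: $\frac{3897}{253} \approx 15.403$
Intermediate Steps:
$Z = -102$ ($Z = -70 - 32 = -102$)
$x{\left(b,j \right)} = - 5 b j$
$y = - \frac{1}{253}$ ($y = \frac{1}{-151 - 102} = \frac{1}{-253} = - \frac{1}{253} \approx -0.0039526$)
$x{\left(-1,3 \right)} + y \left(-102\right) = \left(-5\right) \left(-1\right) 3 - - \frac{102}{253} = 15 + \frac{102}{253} = \frac{3897}{253}$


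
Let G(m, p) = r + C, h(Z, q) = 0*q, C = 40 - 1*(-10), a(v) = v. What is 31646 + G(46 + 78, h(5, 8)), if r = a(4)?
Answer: 31700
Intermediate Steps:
C = 50 (C = 40 + 10 = 50)
r = 4
h(Z, q) = 0
G(m, p) = 54 (G(m, p) = 4 + 50 = 54)
31646 + G(46 + 78, h(5, 8)) = 31646 + 54 = 31700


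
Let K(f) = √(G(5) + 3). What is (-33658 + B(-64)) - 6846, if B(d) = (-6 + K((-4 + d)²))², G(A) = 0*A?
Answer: -40504 + (6 - √3)² ≈ -40486.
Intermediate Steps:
G(A) = 0
K(f) = √3 (K(f) = √(0 + 3) = √3)
B(d) = (-6 + √3)²
(-33658 + B(-64)) - 6846 = (-33658 + (6 - √3)²) - 6846 = -40504 + (6 - √3)²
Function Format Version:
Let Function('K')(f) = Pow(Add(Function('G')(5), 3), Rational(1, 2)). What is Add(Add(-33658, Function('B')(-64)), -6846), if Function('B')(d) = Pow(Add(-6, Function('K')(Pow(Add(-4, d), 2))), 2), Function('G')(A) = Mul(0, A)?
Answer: Add(-40504, Pow(Add(6, Mul(-1, Pow(3, Rational(1, 2)))), 2)) ≈ -40486.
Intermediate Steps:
Function('G')(A) = 0
Function('K')(f) = Pow(3, Rational(1, 2)) (Function('K')(f) = Pow(Add(0, 3), Rational(1, 2)) = Pow(3, Rational(1, 2)))
Function('B')(d) = Pow(Add(-6, Pow(3, Rational(1, 2))), 2)
Add(Add(-33658, Function('B')(-64)), -6846) = Add(Add(-33658, Pow(Add(6, Mul(-1, Pow(3, Rational(1, 2)))), 2)), -6846) = Add(-40504, Pow(Add(6, Mul(-1, Pow(3, Rational(1, 2)))), 2))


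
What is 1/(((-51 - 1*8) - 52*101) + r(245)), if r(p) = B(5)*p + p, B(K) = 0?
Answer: -1/5066 ≈ -0.00019739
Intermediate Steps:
r(p) = p (r(p) = 0*p + p = 0 + p = p)
1/(((-51 - 1*8) - 52*101) + r(245)) = 1/(((-51 - 1*8) - 52*101) + 245) = 1/(((-51 - 8) - 5252) + 245) = 1/((-59 - 5252) + 245) = 1/(-5311 + 245) = 1/(-5066) = -1/5066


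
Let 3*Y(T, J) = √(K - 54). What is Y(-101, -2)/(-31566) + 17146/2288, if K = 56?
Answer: 8573/1144 - √2/94698 ≈ 7.4939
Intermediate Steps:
Y(T, J) = √2/3 (Y(T, J) = √(56 - 54)/3 = √2/3)
Y(-101, -2)/(-31566) + 17146/2288 = (√2/3)/(-31566) + 17146/2288 = (√2/3)*(-1/31566) + 17146*(1/2288) = -√2/94698 + 8573/1144 = 8573/1144 - √2/94698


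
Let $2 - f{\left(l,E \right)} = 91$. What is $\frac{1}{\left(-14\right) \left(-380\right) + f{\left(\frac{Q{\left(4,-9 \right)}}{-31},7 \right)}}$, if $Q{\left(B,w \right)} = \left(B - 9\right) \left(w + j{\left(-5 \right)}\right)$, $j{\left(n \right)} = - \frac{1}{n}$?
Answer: $\frac{1}{5231} \approx 0.00019117$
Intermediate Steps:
$Q{\left(B,w \right)} = \left(-9 + B\right) \left(\frac{1}{5} + w\right)$ ($Q{\left(B,w \right)} = \left(B - 9\right) \left(w - \frac{1}{-5}\right) = \left(-9 + B\right) \left(w - - \frac{1}{5}\right) = \left(-9 + B\right) \left(w + \frac{1}{5}\right) = \left(-9 + B\right) \left(\frac{1}{5} + w\right)$)
$f{\left(l,E \right)} = -89$ ($f{\left(l,E \right)} = 2 - 91 = -89$)
$\frac{1}{\left(-14\right) \left(-380\right) + f{\left(\frac{Q{\left(4,-9 \right)}}{-31},7 \right)}} = \frac{1}{\left(-14\right) \left(-380\right) - 89} = \frac{1}{5320 - 89} = \frac{1}{5231}$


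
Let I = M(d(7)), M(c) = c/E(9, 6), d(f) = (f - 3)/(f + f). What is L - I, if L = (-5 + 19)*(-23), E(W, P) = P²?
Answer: -40573/126 ≈ -322.01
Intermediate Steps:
d(f) = (-3 + f)/(2*f) (d(f) = (-3 + f)/((2*f)) = (-3 + f)*(1/(2*f)) = (-3 + f)/(2*f))
M(c) = c/36 (M(c) = c/(6²) = c/36)
L = -322 (L = 14*(-23) = -322)
I = 1/126 (I = ((½)*(-3 + 7)/7)/36 = ((½)*(⅐)*4)/36 = (1/36)*(2/7) = 1/126 ≈ 0.0079365)
L - I = -322 - 1*1/126 = -322 - 1/126 = -40573/126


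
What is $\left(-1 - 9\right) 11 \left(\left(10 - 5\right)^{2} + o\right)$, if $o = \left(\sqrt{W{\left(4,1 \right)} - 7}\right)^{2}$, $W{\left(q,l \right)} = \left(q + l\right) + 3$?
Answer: $-2860$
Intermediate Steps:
$W{\left(q,l \right)} = 3 + l + q$ ($W{\left(q,l \right)} = \left(l + q\right) + 3 = 3 + l + q$)
$o = 1$ ($o = \left(\sqrt{\left(3 + 1 + 4\right) - 7}\right)^{2} = \left(\sqrt{8 - 7}\right)^{2} = \left(\sqrt{1}\right)^{2} = 1^{2} = 1$)
$\left(-1 - 9\right) 11 \left(\left(10 - 5\right)^{2} + o\right) = \left(-1 - 9\right) 11 \left(\left(10 - 5\right)^{2} + 1\right) = \left(-10\right) 11 \left(5^{2} + 1\right) = - 110 \left(25 + 1\right) = \left(-110\right) 26 = -2860$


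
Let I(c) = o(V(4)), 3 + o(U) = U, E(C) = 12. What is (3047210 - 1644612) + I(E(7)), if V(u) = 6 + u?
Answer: 1402605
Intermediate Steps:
o(U) = -3 + U
I(c) = 7 (I(c) = -3 + (6 + 4) = -3 + 10 = 7)
(3047210 - 1644612) + I(E(7)) = (3047210 - 1644612) + 7 = 1402598 + 7 = 1402605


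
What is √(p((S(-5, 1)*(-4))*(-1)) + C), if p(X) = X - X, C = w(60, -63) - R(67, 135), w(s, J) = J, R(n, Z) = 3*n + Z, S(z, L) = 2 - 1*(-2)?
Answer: I*√399 ≈ 19.975*I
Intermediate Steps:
S(z, L) = 4 (S(z, L) = 2 + 2 = 4)
R(n, Z) = Z + 3*n
C = -399 (C = -63 - (135 + 3*67) = -63 - (135 + 201) = -63 - 1*336 = -63 - 336 = -399)
p(X) = 0
√(p((S(-5, 1)*(-4))*(-1)) + C) = √(0 - 399) = √(-399) = I*√399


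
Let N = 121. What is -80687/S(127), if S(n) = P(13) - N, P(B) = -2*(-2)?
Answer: 80687/117 ≈ 689.63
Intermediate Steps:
P(B) = 4
S(n) = -117 (S(n) = 4 - 1*121 = 4 - 121 = -117)
-80687/S(127) = -80687/(-117) = -80687*(-1/117) = 80687/117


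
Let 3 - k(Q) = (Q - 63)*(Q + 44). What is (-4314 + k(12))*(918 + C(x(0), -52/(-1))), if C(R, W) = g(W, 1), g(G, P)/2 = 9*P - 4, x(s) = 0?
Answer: -1350240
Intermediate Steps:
g(G, P) = -8 + 18*P (g(G, P) = 2*(9*P - 4) = 2*(-4 + 9*P) = -8 + 18*P)
C(R, W) = 10 (C(R, W) = -8 + 18*1 = -8 + 18 = 10)
k(Q) = 3 - (-63 + Q)*(44 + Q) (k(Q) = 3 - (Q - 63)*(Q + 44) = 3 - (-63 + Q)*(44 + Q))
(-4314 + k(12))*(918 + C(x(0), -52/(-1))) = (-4314 + (2775 - 1*12² + 19*12))*(918 + 10) = (-4314 + (2775 - 1*144 + 228))*928 = (-4314 + (2775 - 144 + 228))*928 = (-4314 + 2859)*928 = -1455*928 = -1350240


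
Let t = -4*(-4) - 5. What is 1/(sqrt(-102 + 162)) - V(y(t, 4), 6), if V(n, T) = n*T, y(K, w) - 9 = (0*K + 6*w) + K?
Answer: -264 + sqrt(15)/30 ≈ -263.87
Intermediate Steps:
t = 11 (t = 16 - 5 = 11)
y(K, w) = 9 + K + 6*w (y(K, w) = 9 + ((0*K + 6*w) + K) = 9 + ((0 + 6*w) + K) = 9 + (6*w + K) = 9 + (K + 6*w) = 9 + K + 6*w)
V(n, T) = T*n
1/(sqrt(-102 + 162)) - V(y(t, 4), 6) = 1/(sqrt(-102 + 162)) - 6*(9 + 11 + 6*4) = 1/(sqrt(60)) - 6*(9 + 11 + 24) = 1/(2*sqrt(15)) - 6*44 = sqrt(15)/30 - 1*264 = sqrt(15)/30 - 264 = -264 + sqrt(15)/30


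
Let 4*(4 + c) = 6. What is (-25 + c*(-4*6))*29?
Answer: 1015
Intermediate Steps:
c = -5/2 (c = -4 + (¼)*6 = -4 + 3/2 = -5/2 ≈ -2.5000)
(-25 + c*(-4*6))*29 = (-25 - (-10)*6)*29 = (-25 - 5/2*(-24))*29 = (-25 + 60)*29 = 35*29 = 1015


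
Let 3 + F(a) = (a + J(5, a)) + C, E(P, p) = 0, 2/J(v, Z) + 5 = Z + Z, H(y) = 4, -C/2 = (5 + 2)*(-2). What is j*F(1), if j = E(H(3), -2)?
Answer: 0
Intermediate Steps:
C = 28 (C = -2*(5 + 2)*(-2) = -14*(-2) = -2*(-14) = 28)
J(v, Z) = 2/(-5 + 2*Z) (J(v, Z) = 2/(-5 + (Z + Z)) = 2/(-5 + 2*Z))
j = 0
F(a) = 25 + a + 2/(-5 + 2*a) (F(a) = -3 + ((a + 2/(-5 + 2*a)) + 28) = -3 + (28 + a + 2/(-5 + 2*a)) = 25 + a + 2/(-5 + 2*a))
j*F(1) = 0*((2 + (-5 + 2*1)*(25 + 1))/(-5 + 2*1)) = 0*((2 + (-5 + 2)*26)/(-5 + 2)) = 0*((2 - 3*26)/(-3)) = 0*(-(2 - 78)/3) = 0*(-1/3*(-76)) = 0*(76/3) = 0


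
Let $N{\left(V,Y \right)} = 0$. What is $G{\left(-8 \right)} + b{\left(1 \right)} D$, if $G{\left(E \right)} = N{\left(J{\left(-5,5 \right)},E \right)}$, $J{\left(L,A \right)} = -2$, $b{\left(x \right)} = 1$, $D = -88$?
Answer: $-88$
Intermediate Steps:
$G{\left(E \right)} = 0$
$G{\left(-8 \right)} + b{\left(1 \right)} D = 0 + 1 \left(-88\right) = 0 - 88 = -88$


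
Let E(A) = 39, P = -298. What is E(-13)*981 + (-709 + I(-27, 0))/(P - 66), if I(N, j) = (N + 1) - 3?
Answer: 6963507/182 ≈ 38261.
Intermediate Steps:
I(N, j) = -2 + N (I(N, j) = (1 + N) - 3 = -2 + N)
E(-13)*981 + (-709 + I(-27, 0))/(P - 66) = 39*981 + (-709 + (-2 - 27))/(-298 - 66) = 38259 + (-709 - 29)/(-364) = 38259 - 738*(-1/364) = 38259 + 369/182 = 6963507/182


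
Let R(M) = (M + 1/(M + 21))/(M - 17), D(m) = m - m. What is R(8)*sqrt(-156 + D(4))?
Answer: -466*I*sqrt(39)/261 ≈ -11.15*I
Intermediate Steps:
D(m) = 0
R(M) = (M + 1/(21 + M))/(-17 + M)
R(8)*sqrt(-156 + D(4)) = ((1 + 8**2 + 21*8)/(-357 + 8**2 + 4*8))*sqrt(-156 + 0) = ((1 + 64 + 168)/(-357 + 64 + 32))*sqrt(-156) = (233/(-261))*(2*I*sqrt(39)) = (-1/261*233)*(2*I*sqrt(39)) = -466*I*sqrt(39)/261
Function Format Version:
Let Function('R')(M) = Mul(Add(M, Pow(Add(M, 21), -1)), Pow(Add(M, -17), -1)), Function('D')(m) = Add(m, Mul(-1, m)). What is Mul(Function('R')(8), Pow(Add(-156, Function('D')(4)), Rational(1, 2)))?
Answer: Mul(Rational(-466, 261), I, Pow(39, Rational(1, 2))) ≈ Mul(-11.150, I)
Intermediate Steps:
Function('D')(m) = 0
Function('R')(M) = Mul(Pow(Add(-17, M), -1), Add(M, Pow(Add(21, M), -1))) (Function('R')(M) = Mul(Add(M, Pow(Add(21, M), -1)), Pow(Add(-17, M), -1)) = Mul(Pow(Add(-17, M), -1), Add(M, Pow(Add(21, M), -1))))
Mul(Function('R')(8), Pow(Add(-156, Function('D')(4)), Rational(1, 2))) = Mul(Mul(Pow(Add(-357, Pow(8, 2), Mul(4, 8)), -1), Add(1, Pow(8, 2), Mul(21, 8))), Pow(Add(-156, 0), Rational(1, 2))) = Mul(Mul(Pow(Add(-357, 64, 32), -1), Add(1, 64, 168)), Pow(-156, Rational(1, 2))) = Mul(Mul(Pow(-261, -1), 233), Mul(2, I, Pow(39, Rational(1, 2)))) = Mul(Mul(Rational(-1, 261), 233), Mul(2, I, Pow(39, Rational(1, 2)))) = Mul(Rational(-233, 261), Mul(2, I, Pow(39, Rational(1, 2)))) = Mul(Rational(-466, 261), I, Pow(39, Rational(1, 2)))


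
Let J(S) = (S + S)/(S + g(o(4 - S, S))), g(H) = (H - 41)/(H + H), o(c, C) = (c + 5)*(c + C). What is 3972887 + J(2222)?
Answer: 156321982558123/39347181 ≈ 3.9729e+6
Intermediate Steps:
o(c, C) = (5 + c)*(C + c)
g(H) = (-41 + H)/(2*H) (g(H) = (-41 + H)/((2*H)) = (-41 + H)*(1/(2*H)) = (-41 + H)/(2*H))
J(S) = 2*S/(S + (-21 + (4 - S)**2 + S*(4 - S))/(2*(20 + (4 - S)**2 + S*(4 - S)))) (J(S) = (S + S)/(S + (-41 + ((4 - S)**2 + 5*S + 5*(4 - S) + S*(4 - S)))/(2*((4 - S)**2 + 5*S + 5*(4 - S) + S*(4 - S)))) = (2*S)/(S + (-41 + ((4 - S)**2 + 5*S + (20 - 5*S) + S*(4 - S)))/(2*((4 - S)**2 + 5*S + (20 - 5*S) + S*(4 - S)))) = (2*S)/(S + (-41 + (20 + (4 - S)**2 + S*(4 - S)))/(2*(20 + (4 - S)**2 + S*(4 - S)))) = (2*S)/(S + (-21 + (4 - S)**2 + S*(4 - S))/(2*(20 + (4 - S)**2 + S*(4 - S)))) = 2*S/(S + (-21 + (4 - S)**2 + S*(4 - S))/(2*(20 + (4 - S)**2 + S*(4 - S)))))
3972887 + J(2222) = 3972887 + 16*2222*(-9 + 2222)/(5 - 68*2222 + 8*2222**2) = 3972887 + 16*2222*2213/(5 - 151096 + 8*4937284) = 3972887 + 16*2222*2213/(5 - 151096 + 39498272) = 3972887 + 16*2222*2213/39347181 = 3972887 + 16*2222*(1/39347181)*2213 = 3972887 + 78676576/39347181 = 156321982558123/39347181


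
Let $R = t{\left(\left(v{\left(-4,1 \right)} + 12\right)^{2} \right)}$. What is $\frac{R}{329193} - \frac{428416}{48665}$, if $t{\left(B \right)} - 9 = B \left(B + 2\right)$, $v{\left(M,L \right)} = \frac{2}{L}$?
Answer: $- \frac{15460279887}{1780019705} \approx -8.6855$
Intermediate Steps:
$t{\left(B \right)} = 9 + B \left(2 + B\right)$ ($t{\left(B \right)} = 9 + B \left(B + 2\right) = 9 + B \left(2 + B\right)$)
$R = 38817$ ($R = 9 + \left(\left(\frac{2}{1} + 12\right)^{2}\right)^{2} + 2 \left(\frac{2}{1} + 12\right)^{2} = 9 + \left(\left(2 \cdot 1 + 12\right)^{2}\right)^{2} + 2 \left(2 \cdot 1 + 12\right)^{2} = 9 + \left(\left(2 + 12\right)^{2}\right)^{2} + 2 \left(2 + 12\right)^{2} = 9 + \left(14^{2}\right)^{2} + 2 \cdot 14^{2} = 9 + 196^{2} + 2 \cdot 196 = 9 + 38416 + 392 = 38817$)
$\frac{R}{329193} - \frac{428416}{48665} = \frac{38817}{329193} - \frac{428416}{48665} = 38817 \cdot \frac{1}{329193} - \frac{428416}{48665} = \frac{4313}{36577} - \frac{428416}{48665} = - \frac{15460279887}{1780019705}$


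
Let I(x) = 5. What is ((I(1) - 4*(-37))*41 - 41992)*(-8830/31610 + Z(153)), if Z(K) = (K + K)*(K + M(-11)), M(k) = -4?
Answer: -5147884823969/3161 ≈ -1.6286e+9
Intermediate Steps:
Z(K) = 2*K*(-4 + K) (Z(K) = (K + K)*(K - 4) = (2*K)*(-4 + K) = 2*K*(-4 + K))
((I(1) - 4*(-37))*41 - 41992)*(-8830/31610 + Z(153)) = ((5 - 4*(-37))*41 - 41992)*(-8830/31610 + 2*153*(-4 + 153)) = ((5 + 148)*41 - 41992)*(-8830*1/31610 + 2*153*149) = (153*41 - 41992)*(-883/3161 + 45594) = (6273 - 41992)*(144121751/3161) = -35719*144121751/3161 = -5147884823969/3161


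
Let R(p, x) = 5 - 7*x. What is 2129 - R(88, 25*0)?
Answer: 2124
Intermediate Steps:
2129 - R(88, 25*0) = 2129 - (5 - 175*0) = 2129 - (5 - 7*0) = 2129 - (5 + 0) = 2129 - 1*5 = 2129 - 5 = 2124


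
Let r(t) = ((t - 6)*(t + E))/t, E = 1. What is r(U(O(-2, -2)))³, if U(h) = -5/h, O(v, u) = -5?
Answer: -1000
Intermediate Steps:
r(t) = (1 + t)*(-6 + t)/t (r(t) = ((t - 6)*(t + 1))/t = ((-6 + t)*(1 + t))/t = ((1 + t)*(-6 + t))/t = (1 + t)*(-6 + t)/t)
r(U(O(-2, -2)))³ = (-5 - 5/(-5) - 6/((-5/(-5))))³ = (-5 - 5*(-⅕) - 6/((-5*(-⅕))))³ = (-5 + 1 - 6/1)³ = (-5 + 1 - 6*1)³ = (-5 + 1 - 6)³ = (-10)³ = -1000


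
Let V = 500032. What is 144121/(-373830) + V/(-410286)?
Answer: -13669877287/8520956410 ≈ -1.6043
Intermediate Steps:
144121/(-373830) + V/(-410286) = 144121/(-373830) + 500032/(-410286) = 144121*(-1/373830) + 500032*(-1/410286) = -144121/373830 - 250016/205143 = -13669877287/8520956410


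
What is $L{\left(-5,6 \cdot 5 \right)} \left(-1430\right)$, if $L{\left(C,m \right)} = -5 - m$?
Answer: $50050$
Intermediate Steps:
$L{\left(-5,6 \cdot 5 \right)} \left(-1430\right) = \left(-5 - 6 \cdot 5\right) \left(-1430\right) = \left(-5 - 30\right) \left(-1430\right) = \left(-35\right) \left(-1430\right) = 50050$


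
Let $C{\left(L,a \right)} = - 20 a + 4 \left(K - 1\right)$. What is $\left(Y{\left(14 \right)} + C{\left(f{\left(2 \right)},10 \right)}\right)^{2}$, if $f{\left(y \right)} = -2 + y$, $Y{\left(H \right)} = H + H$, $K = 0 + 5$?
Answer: $24336$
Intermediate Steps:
$K = 5$
$Y{\left(H \right)} = 2 H$
$C{\left(L,a \right)} = 16 - 20 a$ ($C{\left(L,a \right)} = - 20 a + 4 \left(5 - 1\right) = - 20 a + 4 \cdot 4 = - 20 a + 16 = 16 - 20 a$)
$\left(Y{\left(14 \right)} + C{\left(f{\left(2 \right)},10 \right)}\right)^{2} = \left(2 \cdot 14 + \left(16 - 200\right)\right)^{2} = \left(28 + \left(16 - 200\right)\right)^{2} = \left(28 - 184\right)^{2} = \left(-156\right)^{2} = 24336$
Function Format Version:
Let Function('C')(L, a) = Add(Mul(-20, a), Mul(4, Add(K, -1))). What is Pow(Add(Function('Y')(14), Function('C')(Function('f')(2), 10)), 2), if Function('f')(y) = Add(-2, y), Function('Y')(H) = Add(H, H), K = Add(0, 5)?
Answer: 24336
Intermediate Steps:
K = 5
Function('Y')(H) = Mul(2, H)
Function('C')(L, a) = Add(16, Mul(-20, a)) (Function('C')(L, a) = Add(Mul(-20, a), Mul(4, Add(5, -1))) = Add(Mul(-20, a), Mul(4, 4)) = Add(Mul(-20, a), 16) = Add(16, Mul(-20, a)))
Pow(Add(Function('Y')(14), Function('C')(Function('f')(2), 10)), 2) = Pow(Add(Mul(2, 14), Add(16, Mul(-20, 10))), 2) = Pow(Add(28, Add(16, -200)), 2) = Pow(Add(28, -184), 2) = Pow(-156, 2) = 24336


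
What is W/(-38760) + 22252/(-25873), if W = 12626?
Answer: -594580009/501418740 ≈ -1.1858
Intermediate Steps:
W/(-38760) + 22252/(-25873) = 12626/(-38760) + 22252/(-25873) = 12626*(-1/38760) + 22252*(-1/25873) = -6313/19380 - 22252/25873 = -594580009/501418740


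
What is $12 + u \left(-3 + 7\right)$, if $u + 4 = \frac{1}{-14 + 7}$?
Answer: $- \frac{32}{7} \approx -4.5714$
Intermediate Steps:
$u = - \frac{29}{7}$ ($u = -4 + \frac{1}{-14 + 7} = -4 + \frac{1}{-7} = -4 - \frac{1}{7} = - \frac{29}{7} \approx -4.1429$)
$12 + u \left(-3 + 7\right) = 12 - \frac{29 \left(-3 + 7\right)}{7} = 12 - \frac{116}{7} = - \frac{32}{7}$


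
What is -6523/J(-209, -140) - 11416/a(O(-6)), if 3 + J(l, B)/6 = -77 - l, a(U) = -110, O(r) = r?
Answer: 4059227/42570 ≈ 95.354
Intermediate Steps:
J(l, B) = -480 - 6*l (J(l, B) = -18 + 6*(-77 - l) = -18 + (-462 - 6*l) = -480 - 6*l)
-6523/J(-209, -140) - 11416/a(O(-6)) = -6523/(-480 - 6*(-209)) - 11416/(-110) = -6523/(-480 + 1254) - 11416*(-1/110) = -6523/774 + 5708/55 = 4059227/42570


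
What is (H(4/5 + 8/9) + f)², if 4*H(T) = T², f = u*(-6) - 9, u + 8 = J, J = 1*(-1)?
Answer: 8569019761/4100625 ≈ 2089.7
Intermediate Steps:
J = -1
u = -9 (u = -8 - 1 = -9)
f = 45 (f = -9*(-6) - 9 = 54 - 9 = 45)
H(T) = T²/4
(H(4/5 + 8/9) + f)² = ((4/5 + 8/9)²/4 + 45)² = ((4*(⅕) + 8*(⅑))²/4 + 45)² = ((⅘ + 8/9)²/4 + 45)² = ((76/45)²/4 + 45)² = ((¼)*(5776/2025) + 45)² = (1444/2025 + 45)² = (92569/2025)² = 8569019761/4100625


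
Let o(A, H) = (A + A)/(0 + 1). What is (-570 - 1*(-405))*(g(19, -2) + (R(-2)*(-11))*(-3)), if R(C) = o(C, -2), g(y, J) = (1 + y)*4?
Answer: 8580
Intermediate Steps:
g(y, J) = 4 + 4*y
o(A, H) = 2*A (o(A, H) = (2*A)/1 = (2*A)*1 = 2*A)
R(C) = 2*C
(-570 - 1*(-405))*(g(19, -2) + (R(-2)*(-11))*(-3)) = (-570 - 1*(-405))*((4 + 4*19) + ((2*(-2))*(-11))*(-3)) = (-570 + 405)*((4 + 76) - 4*(-11)*(-3)) = -165*(80 + 44*(-3)) = -165*(80 - 132) = -165*(-52) = 8580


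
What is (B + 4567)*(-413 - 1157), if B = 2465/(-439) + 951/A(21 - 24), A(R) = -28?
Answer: -43686078175/6146 ≈ -7.1080e+6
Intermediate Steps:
B = -486509/12292 (B = 2465/(-439) + 951/(-28) = 2465*(-1/439) + 951*(-1/28) = -2465/439 - 951/28 = -486509/12292 ≈ -39.579)
(B + 4567)*(-413 - 1157) = (-486509/12292 + 4567)*(-413 - 1157) = (55651055/12292)*(-1570) = -43686078175/6146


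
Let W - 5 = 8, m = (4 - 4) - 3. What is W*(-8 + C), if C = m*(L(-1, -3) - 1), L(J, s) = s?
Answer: 52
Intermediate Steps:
m = -3 (m = 0 - 3 = -3)
W = 13 (W = 5 + 8 = 13)
C = 12 (C = -3*(-3 - 1) = -3*(-4) = 12)
W*(-8 + C) = 13*(-8 + 12) = 13*4 = 52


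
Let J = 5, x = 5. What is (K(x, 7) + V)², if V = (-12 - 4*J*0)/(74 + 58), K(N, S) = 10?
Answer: 11881/121 ≈ 98.190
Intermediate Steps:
V = -1/11 (V = (-12 - 4*5*0)/(74 + 58) = (-12 - 20*0)/132 = (-12 + 0)*(1/132) = -12*1/132 = -1/11 ≈ -0.090909)
(K(x, 7) + V)² = (10 - 1/11)² = (109/11)² = 11881/121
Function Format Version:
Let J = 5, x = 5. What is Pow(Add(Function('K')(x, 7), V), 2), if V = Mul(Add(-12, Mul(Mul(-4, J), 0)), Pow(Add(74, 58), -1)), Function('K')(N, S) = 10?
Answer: Rational(11881, 121) ≈ 98.190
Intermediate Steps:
V = Rational(-1, 11) (V = Mul(Add(-12, Mul(Mul(-4, 5), 0)), Pow(Add(74, 58), -1)) = Mul(Add(-12, Mul(-20, 0)), Pow(132, -1)) = Mul(Add(-12, 0), Rational(1, 132)) = Mul(-12, Rational(1, 132)) = Rational(-1, 11) ≈ -0.090909)
Pow(Add(Function('K')(x, 7), V), 2) = Pow(Add(10, Rational(-1, 11)), 2) = Pow(Rational(109, 11), 2) = Rational(11881, 121)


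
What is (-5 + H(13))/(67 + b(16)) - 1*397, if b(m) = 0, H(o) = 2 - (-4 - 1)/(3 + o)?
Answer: -425627/1072 ≈ -397.04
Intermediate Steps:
H(o) = 2 + 5/(3 + o) (H(o) = 2 - (-5)/(3 + o) = 2 + 5/(3 + o))
(-5 + H(13))/(67 + b(16)) - 1*397 = (-5 + (11 + 2*13)/(3 + 13))/(67 + 0) - 1*397 = (-5 + (11 + 26)/16)/67 - 397 = (-5 + (1/16)*37)*(1/67) - 397 = (-5 + 37/16)*(1/67) - 397 = -43/16*1/67 - 397 = -43/1072 - 397 = -425627/1072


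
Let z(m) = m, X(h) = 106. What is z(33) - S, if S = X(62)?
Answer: -73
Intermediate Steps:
S = 106
z(33) - S = 33 - 1*106 = 33 - 106 = -73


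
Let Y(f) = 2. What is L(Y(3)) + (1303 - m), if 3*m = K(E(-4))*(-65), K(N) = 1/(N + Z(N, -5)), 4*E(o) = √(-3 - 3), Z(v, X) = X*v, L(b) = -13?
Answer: 1290 + 65*I*√6/18 ≈ 1290.0 + 8.8454*I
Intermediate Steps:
E(o) = I*√6/4 (E(o) = √(-3 - 3)/4 = √(-6)/4 = (I*√6)/4 = I*√6/4)
K(N) = -1/(4*N) (K(N) = 1/(N - 5*N) = 1/(-4*N) = -1/(4*N))
m = -65*I*√6/18 (m = (-(-2*I*√6/3)/4*(-65))/3 = (-(-1)*I*√6/6*(-65))/3 = ((I*√6/6)*(-65))/3 = (-65*I*√6/6)/3 = -65*I*√6/18 ≈ -8.8454*I)
L(Y(3)) + (1303 - m) = -13 + (1303 - (-65)*I*√6/18) = -13 + (1303 + 65*I*√6/18) = 1290 + 65*I*√6/18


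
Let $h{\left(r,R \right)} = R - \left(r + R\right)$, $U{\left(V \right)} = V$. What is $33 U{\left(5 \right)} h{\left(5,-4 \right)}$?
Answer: $-825$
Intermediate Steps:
$h{\left(r,R \right)} = - r$ ($h{\left(r,R \right)} = R - \left(R + r\right) = - r$)
$33 U{\left(5 \right)} h{\left(5,-4 \right)} = 33 \cdot 5 \left(\left(-1\right) 5\right) = 165 \left(-5\right) = -825$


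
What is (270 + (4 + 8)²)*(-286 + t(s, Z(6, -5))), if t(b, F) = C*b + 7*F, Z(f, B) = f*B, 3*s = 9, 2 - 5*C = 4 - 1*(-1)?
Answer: -1030446/5 ≈ -2.0609e+5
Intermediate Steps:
C = -⅗ (C = ⅖ - (4 - 1*(-1))/5 = ⅖ - (4 + 1)/5 = ⅖ - ⅕*5 = ⅖ - 1 = -⅗ ≈ -0.60000)
s = 3 (s = (⅓)*9 = 3)
Z(f, B) = B*f
t(b, F) = 7*F - 3*b/5 (t(b, F) = -3*b/5 + 7*F = 7*F - 3*b/5)
(270 + (4 + 8)²)*(-286 + t(s, Z(6, -5))) = (270 + (4 + 8)²)*(-286 + (7*(-5*6) - ⅗*3)) = (270 + 12²)*(-286 + (7*(-30) - 9/5)) = (270 + 144)*(-286 + (-210 - 9/5)) = 414*(-286 - 1059/5) = 414*(-2489/5) = -1030446/5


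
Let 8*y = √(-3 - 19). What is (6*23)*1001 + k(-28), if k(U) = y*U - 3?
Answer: 138135 - 7*I*√22/2 ≈ 1.3814e+5 - 16.416*I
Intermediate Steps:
y = I*√22/8 (y = √(-3 - 19)/8 = √(-22)/8 = (I*√22)/8 = I*√22/8 ≈ 0.5863*I)
k(U) = -3 + I*U*√22/8 (k(U) = (I*√22/8)*U - 3 = I*U*√22/8 - 3 = -3 + I*U*√22/8)
(6*23)*1001 + k(-28) = (6*23)*1001 + (-3 + (⅛)*I*(-28)*√22) = 138*1001 + (-3 - 7*I*√22/2) = 138138 + (-3 - 7*I*√22/2) = 138135 - 7*I*√22/2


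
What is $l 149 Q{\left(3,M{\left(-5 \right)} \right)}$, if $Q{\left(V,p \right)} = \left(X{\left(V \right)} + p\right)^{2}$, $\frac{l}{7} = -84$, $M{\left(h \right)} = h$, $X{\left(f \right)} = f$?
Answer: $-350448$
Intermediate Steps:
$l = -588$ ($l = 7 \left(-84\right) = -588$)
$Q{\left(V,p \right)} = \left(V + p\right)^{2}$
$l 149 Q{\left(3,M{\left(-5 \right)} \right)} = \left(-588\right) 149 \left(3 - 5\right)^{2} = - 87612 \left(-2\right)^{2} = \left(-87612\right) 4 = -350448$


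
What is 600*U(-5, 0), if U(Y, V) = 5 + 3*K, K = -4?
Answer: -4200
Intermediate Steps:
U(Y, V) = -7 (U(Y, V) = 5 + 3*(-4) = 5 - 12 = -7)
600*U(-5, 0) = 600*(-7) = -4200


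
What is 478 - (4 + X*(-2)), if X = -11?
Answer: 452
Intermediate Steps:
478 - (4 + X*(-2)) = 478 - (4 - 11*(-2)) = 478 - (4 + 22) = 478 - 1*26 = 478 - 26 = 452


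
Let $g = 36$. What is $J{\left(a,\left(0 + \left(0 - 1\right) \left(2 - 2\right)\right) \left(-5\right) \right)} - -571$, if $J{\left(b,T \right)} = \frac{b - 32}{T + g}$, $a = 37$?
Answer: $\frac{20561}{36} \approx 571.14$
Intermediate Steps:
$J{\left(b,T \right)} = \frac{-32 + b}{36 + T}$ ($J{\left(b,T \right)} = \frac{b - 32}{T + 36} = \frac{-32 + b}{36 + T}$)
$J{\left(a,\left(0 + \left(0 - 1\right) \left(2 - 2\right)\right) \left(-5\right) \right)} - -571 = \frac{-32 + 37}{36 + \left(0 + \left(0 - 1\right) \left(2 - 2\right)\right) \left(-5\right)} - -571 = \frac{1}{36 + \left(0 - 0\right) \left(-5\right)} 5 + 571 = \frac{1}{36 + \left(0 + 0\right) \left(-5\right)} 5 + 571 = \frac{1}{36 + 0 \left(-5\right)} 5 + 571 = \frac{1}{36 + 0} \cdot 5 + 571 = \frac{1}{36} \cdot 5 + 571 = \frac{5}{36} + 571 = \frac{20561}{36}$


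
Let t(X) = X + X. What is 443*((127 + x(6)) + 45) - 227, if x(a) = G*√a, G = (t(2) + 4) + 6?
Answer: 75969 + 6202*√6 ≈ 91161.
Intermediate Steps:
t(X) = 2*X
G = 14 (G = (2*2 + 4) + 6 = (4 + 4) + 6 = 8 + 6 = 14)
x(a) = 14*√a
443*((127 + x(6)) + 45) - 227 = 443*((127 + 14*√6) + 45) - 227 = 443*(172 + 14*√6) - 227 = (76196 + 6202*√6) - 227 = 75969 + 6202*√6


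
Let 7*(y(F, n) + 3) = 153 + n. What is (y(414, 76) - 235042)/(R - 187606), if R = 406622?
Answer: -822543/766556 ≈ -1.0730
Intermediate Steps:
y(F, n) = 132/7 + n/7 (y(F, n) = -3 + (153 + n)/7 = -3 + (153/7 + n/7) = 132/7 + n/7)
(y(414, 76) - 235042)/(R - 187606) = ((132/7 + (1/7)*76) - 235042)/(406622 - 187606) = ((132/7 + 76/7) - 235042)/219016 = (208/7 - 235042)*(1/219016) = -1645086/7*1/219016 = -822543/766556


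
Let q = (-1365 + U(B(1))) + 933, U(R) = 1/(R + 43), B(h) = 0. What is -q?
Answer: 18575/43 ≈ 431.98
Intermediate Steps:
U(R) = 1/(43 + R)
q = -18575/43 (q = (-1365 + 1/(43 + 0)) + 933 = (-1365 + 1/43) + 933 = -58694/43 + 933 = -18575/43 ≈ -431.98)
-q = -1*(-18575/43) = 18575/43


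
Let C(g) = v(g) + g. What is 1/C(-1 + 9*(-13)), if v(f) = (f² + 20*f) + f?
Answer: 1/11328 ≈ 8.8277e-5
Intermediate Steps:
v(f) = f² + 21*f
C(g) = g + g*(21 + g) (C(g) = g*(21 + g) + g = g + g*(21 + g))
1/C(-1 + 9*(-13)) = 1/((-1 + 9*(-13))*(22 + (-1 + 9*(-13)))) = 1/((-1 - 117)*(22 + (-1 - 117))) = 1/(-118*(22 - 118)) = 1/(-118*(-96)) = 1/11328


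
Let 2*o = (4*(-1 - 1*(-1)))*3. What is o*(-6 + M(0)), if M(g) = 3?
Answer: 0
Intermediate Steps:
o = 0 (o = ((4*(-1 - 1*(-1)))*3)/2 = ((4*(-1 + 1))*3)/2 = ((4*0)*3)/2 = (0*3)/2 = (1/2)*0 = 0)
o*(-6 + M(0)) = 0*(-6 + 3) = 0*(-3) = 0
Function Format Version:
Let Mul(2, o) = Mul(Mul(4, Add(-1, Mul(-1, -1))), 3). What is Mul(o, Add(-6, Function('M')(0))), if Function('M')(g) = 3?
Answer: 0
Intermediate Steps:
o = 0 (o = Mul(Rational(1, 2), Mul(Mul(4, Add(-1, Mul(-1, -1))), 3)) = Mul(Rational(1, 2), Mul(Mul(4, Add(-1, 1)), 3)) = Mul(Rational(1, 2), Mul(Mul(4, 0), 3)) = Mul(Rational(1, 2), Mul(0, 3)) = Mul(Rational(1, 2), 0) = 0)
Mul(o, Add(-6, Function('M')(0))) = Mul(0, Add(-6, 3)) = Mul(0, -3) = 0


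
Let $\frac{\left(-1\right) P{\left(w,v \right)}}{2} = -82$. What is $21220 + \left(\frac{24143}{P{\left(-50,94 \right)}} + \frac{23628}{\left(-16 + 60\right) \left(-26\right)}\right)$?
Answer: $\frac{45510865}{2132} \approx 21347.0$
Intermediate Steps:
$P{\left(w,v \right)} = 164$ ($P{\left(w,v \right)} = \left(-2\right) \left(-82\right) = 164$)
$21220 + \left(\frac{24143}{P{\left(-50,94 \right)}} + \frac{23628}{\left(-16 + 60\right) \left(-26\right)}\right) = 21220 + \left(\frac{24143}{164} + \frac{23628}{\left(-16 + 60\right) \left(-26\right)}\right) = 21220 + \left(24143 \cdot \frac{1}{164} + \frac{23628}{44 \left(-26\right)}\right) = 21220 + \left(\frac{24143}{164} + \frac{23628}{-1144}\right) = 21220 + \left(\frac{24143}{164} + 23628 \left(- \frac{1}{1144}\right)\right) = 21220 + \left(\frac{24143}{164} - \frac{537}{26}\right) = 21220 + \frac{269825}{2132} = \frac{45510865}{2132}$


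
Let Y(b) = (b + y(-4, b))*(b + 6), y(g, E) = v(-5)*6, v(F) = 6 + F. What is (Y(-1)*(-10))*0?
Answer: 0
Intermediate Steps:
y(g, E) = 6 (y(g, E) = (6 - 5)*6 = 1*6 = 6)
Y(b) = (6 + b)² (Y(b) = (b + 6)*(b + 6) = (6 + b)*(6 + b) = (6 + b)²)
(Y(-1)*(-10))*0 = ((36 + (-1)² + 12*(-1))*(-10))*0 = ((36 + 1 - 12)*(-10))*0 = (25*(-10))*0 = -250*0 = 0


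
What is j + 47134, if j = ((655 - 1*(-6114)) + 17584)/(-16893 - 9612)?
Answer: 1249262317/26505 ≈ 47133.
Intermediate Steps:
j = -24353/26505 (j = ((655 + 6114) + 17584)/(-26505) = (6769 + 17584)*(-1/26505) = 24353*(-1/26505) = -24353/26505 ≈ -0.91881)
j + 47134 = -24353/26505 + 47134 = 1249262317/26505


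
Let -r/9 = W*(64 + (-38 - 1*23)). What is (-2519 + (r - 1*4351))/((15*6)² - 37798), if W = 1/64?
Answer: 439707/1900672 ≈ 0.23134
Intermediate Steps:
W = 1/64 ≈ 0.015625
r = -27/64 (r = -9*(64 + (-38 - 1*23))/64 = -9*(64 + (-38 - 23))/64 = -9*(64 - 61)/64 = -9*3/64 = -27/64 ≈ -0.42188)
(-2519 + (r - 1*4351))/((15*6)² - 37798) = (-2519 + (-27/64 - 1*4351))/((15*6)² - 37798) = (-2519 + (-27/64 - 4351))/(90² - 37798) = (-2519 - 278491/64)/(8100 - 37798) = -439707/64/(-29698) = -439707/64*(-1/29698) = 439707/1900672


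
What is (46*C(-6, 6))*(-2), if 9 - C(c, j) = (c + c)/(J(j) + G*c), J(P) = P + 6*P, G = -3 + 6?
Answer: -874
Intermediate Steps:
G = 3
J(P) = 7*P
C(c, j) = 9 - 2*c/(3*c + 7*j) (C(c, j) = 9 - (c + c)/(7*j + 3*c) = 9 - 2*c/(3*c + 7*j))
(46*C(-6, 6))*(-2) = (46*((25*(-6) + 63*6)/(3*(-6) + 7*6)))*(-2) = (46*((-150 + 378)/(-18 + 42)))*(-2) = (46*(228/24))*(-2) = (46*((1/24)*228))*(-2) = (46*(19/2))*(-2) = 437*(-2) = -874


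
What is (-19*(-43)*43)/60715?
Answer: 35131/60715 ≈ 0.57862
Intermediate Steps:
(-19*(-43)*43)/60715 = (817*43)*(1/60715) = 35131*(1/60715) = 35131/60715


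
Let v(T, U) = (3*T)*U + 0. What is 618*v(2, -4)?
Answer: -14832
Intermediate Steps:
v(T, U) = 3*T*U (v(T, U) = 3*T*U + 0 = 3*T*U)
618*v(2, -4) = 618*(3*2*(-4)) = 618*(-24) = -14832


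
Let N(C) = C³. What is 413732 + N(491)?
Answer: 118784503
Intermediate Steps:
413732 + N(491) = 413732 + 491³ = 413732 + 118370771 = 118784503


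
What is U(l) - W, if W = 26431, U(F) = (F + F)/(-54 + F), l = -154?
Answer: -1374335/52 ≈ -26430.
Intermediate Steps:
U(F) = 2*F/(-54 + F) (U(F) = (2*F)/(-54 + F) = 2*F/(-54 + F))
U(l) - W = 2*(-154)/(-54 - 154) - 1*26431 = 2*(-154)/(-208) - 26431 = 2*(-154)*(-1/208) - 26431 = 77/52 - 26431 = -1374335/52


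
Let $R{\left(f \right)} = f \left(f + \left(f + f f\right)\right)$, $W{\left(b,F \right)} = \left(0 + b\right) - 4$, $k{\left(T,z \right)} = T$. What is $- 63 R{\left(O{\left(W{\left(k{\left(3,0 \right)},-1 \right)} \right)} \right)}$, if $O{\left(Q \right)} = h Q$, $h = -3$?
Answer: $-2835$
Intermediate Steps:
$W{\left(b,F \right)} = -4 + b$ ($W{\left(b,F \right)} = b - 4 = -4 + b$)
$O{\left(Q \right)} = - 3 Q$
$R{\left(f \right)} = f \left(f^{2} + 2 f\right)$ ($R{\left(f \right)} = f \left(f + \left(f + f^{2}\right)\right) = f \left(f^{2} + 2 f\right)$)
$- 63 R{\left(O{\left(W{\left(k{\left(3,0 \right)},-1 \right)} \right)} \right)} = - 63 \left(- 3 \left(-4 + 3\right)\right)^{2} \left(2 - 3 \left(-4 + 3\right)\right) = - 63 \left(\left(-3\right) \left(-1\right)\right)^{2} \left(2 - -3\right) = - 63 \cdot 3^{2} \left(2 + 3\right) = - 63 \cdot 9 \cdot 5 = \left(-63\right) 45 = -2835$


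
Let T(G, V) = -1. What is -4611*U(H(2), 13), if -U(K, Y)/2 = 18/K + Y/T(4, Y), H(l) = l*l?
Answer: -78387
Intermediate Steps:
H(l) = l**2
U(K, Y) = -36/K + 2*Y (U(K, Y) = -2*(18/K + Y/(-1)) = -2*(18/K + Y*(-1)) = -2*(18/K - Y) = -2*(-Y + 18/K) = -36/K + 2*Y)
-4611*U(H(2), 13) = -4611*(-36/(2**2) + 2*13) = -4611*(-36/4 + 26) = -4611*(-36*1/4 + 26) = -4611*(-9 + 26) = -4611*17 = -78387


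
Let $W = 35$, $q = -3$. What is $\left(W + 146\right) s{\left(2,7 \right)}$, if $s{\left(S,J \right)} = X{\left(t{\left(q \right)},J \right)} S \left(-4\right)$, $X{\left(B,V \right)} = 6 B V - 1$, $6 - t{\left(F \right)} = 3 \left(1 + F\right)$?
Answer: $-728344$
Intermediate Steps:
$t{\left(F \right)} = 3 - 3 F$ ($t{\left(F \right)} = 6 - 3 \left(1 + F\right) = 6 - \left(3 + 3 F\right) = 3 - 3 F$)
$X{\left(B,V \right)} = -1 + 6 B V$ ($X{\left(B,V \right)} = 6 B V - 1 = -1 + 6 B V$)
$s{\left(S,J \right)} = - 4 S \left(-1 + 72 J\right)$ ($s{\left(S,J \right)} = \left(-1 + 6 \left(3 - -9\right) J\right) S \left(-4\right) = \left(-1 + 6 \left(3 + 9\right) J\right) S \left(-4\right) = \left(-1 + 6 \cdot 12 J\right) S \left(-4\right) = \left(-1 + 72 J\right) S \left(-4\right) = S \left(-1 + 72 J\right) \left(-4\right) = - 4 S \left(-1 + 72 J\right)$)
$\left(W + 146\right) s{\left(2,7 \right)} = \left(35 + 146\right) 4 \cdot 2 \left(1 - 504\right) = 181 \cdot 4 \cdot 2 \left(1 - 504\right) = 181 \cdot 4 \cdot 2 \left(-503\right) = 181 \left(-4024\right) = -728344$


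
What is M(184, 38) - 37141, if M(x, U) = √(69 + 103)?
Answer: -37141 + 2*√43 ≈ -37128.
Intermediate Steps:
M(x, U) = 2*√43 (M(x, U) = √172 = 2*√43)
M(184, 38) - 37141 = 2*√43 - 37141 = -37141 + 2*√43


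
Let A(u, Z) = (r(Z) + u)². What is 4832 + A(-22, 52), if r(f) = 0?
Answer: 5316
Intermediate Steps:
A(u, Z) = u² (A(u, Z) = (0 + u)² = u²)
4832 + A(-22, 52) = 4832 + (-22)² = 4832 + 484 = 5316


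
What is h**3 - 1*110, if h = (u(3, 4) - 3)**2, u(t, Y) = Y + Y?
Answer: 15515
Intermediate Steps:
u(t, Y) = 2*Y
h = 25 (h = (2*4 - 3)**2 = (8 - 3)**2 = 5**2 = 25)
h**3 - 1*110 = 25**3 - 1*110 = 15625 - 110 = 15515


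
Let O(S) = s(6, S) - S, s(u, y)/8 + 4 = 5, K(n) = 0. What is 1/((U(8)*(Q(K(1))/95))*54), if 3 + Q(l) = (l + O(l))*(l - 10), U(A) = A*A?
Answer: -95/286848 ≈ -0.00033119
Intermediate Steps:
s(u, y) = 8 (s(u, y) = -32 + 8*5 = -32 + 40 = 8)
O(S) = 8 - S
U(A) = A²
Q(l) = -83 + 8*l (Q(l) = -3 + (l + (8 - l))*(l - 10) = -3 + 8*(-10 + l) = -3 + (-80 + 8*l) = -83 + 8*l)
1/((U(8)*(Q(K(1))/95))*54) = 1/((8²*((-83 + 8*0)/95))*54) = 1/((64*((-83 + 0)*(1/95)))*54) = 1/((64*(-83*1/95))*54) = 1/((64*(-83/95))*54) = 1/(-5312/95*54) = 1/(-286848/95) = -95/286848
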